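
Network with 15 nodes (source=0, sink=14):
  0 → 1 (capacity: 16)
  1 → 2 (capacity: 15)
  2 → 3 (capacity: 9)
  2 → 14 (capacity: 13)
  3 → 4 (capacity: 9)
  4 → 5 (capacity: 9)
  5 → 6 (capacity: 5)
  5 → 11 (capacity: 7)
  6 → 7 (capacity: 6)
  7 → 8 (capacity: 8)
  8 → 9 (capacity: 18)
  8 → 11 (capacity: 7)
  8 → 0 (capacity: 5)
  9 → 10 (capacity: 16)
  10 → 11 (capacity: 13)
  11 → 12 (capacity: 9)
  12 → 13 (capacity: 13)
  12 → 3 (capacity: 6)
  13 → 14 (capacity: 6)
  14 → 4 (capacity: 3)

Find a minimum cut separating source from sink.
Min cut value = 15, edges: (1,2)

Min cut value: 15
Partition: S = [0, 1], T = [2, 3, 4, 5, 6, 7, 8, 9, 10, 11, 12, 13, 14]
Cut edges: (1,2)

By max-flow min-cut theorem, max flow = min cut = 15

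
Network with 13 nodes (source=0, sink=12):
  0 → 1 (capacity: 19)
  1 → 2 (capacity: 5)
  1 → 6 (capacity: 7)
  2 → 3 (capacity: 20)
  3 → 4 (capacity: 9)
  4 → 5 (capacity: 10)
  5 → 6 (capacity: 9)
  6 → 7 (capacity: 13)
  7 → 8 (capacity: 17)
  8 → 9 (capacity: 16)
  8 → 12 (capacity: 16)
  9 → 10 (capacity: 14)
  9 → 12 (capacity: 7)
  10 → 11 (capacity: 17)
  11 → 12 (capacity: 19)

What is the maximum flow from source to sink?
Maximum flow = 12

Max flow: 12

Flow assignment:
  0 → 1: 12/19
  1 → 2: 5/5
  1 → 6: 7/7
  2 → 3: 5/20
  3 → 4: 5/9
  4 → 5: 5/10
  5 → 6: 5/9
  6 → 7: 12/13
  7 → 8: 12/17
  8 → 12: 12/16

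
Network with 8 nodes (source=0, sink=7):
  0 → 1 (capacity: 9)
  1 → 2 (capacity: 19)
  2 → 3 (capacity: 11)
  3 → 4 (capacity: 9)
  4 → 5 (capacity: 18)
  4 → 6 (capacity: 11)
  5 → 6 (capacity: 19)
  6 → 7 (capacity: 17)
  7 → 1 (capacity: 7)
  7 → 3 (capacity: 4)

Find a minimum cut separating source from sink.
Min cut value = 9, edges: (3,4)

Min cut value: 9
Partition: S = [0, 1, 2, 3], T = [4, 5, 6, 7]
Cut edges: (3,4)

By max-flow min-cut theorem, max flow = min cut = 9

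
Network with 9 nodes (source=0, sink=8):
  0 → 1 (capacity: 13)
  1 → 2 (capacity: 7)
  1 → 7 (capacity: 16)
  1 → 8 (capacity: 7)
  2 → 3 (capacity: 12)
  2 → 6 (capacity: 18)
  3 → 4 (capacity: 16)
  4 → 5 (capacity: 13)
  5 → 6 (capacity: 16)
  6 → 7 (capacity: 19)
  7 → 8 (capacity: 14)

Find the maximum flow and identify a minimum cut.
Max flow = 13, Min cut edges: (0,1)

Maximum flow: 13
Minimum cut: (0,1)
Partition: S = [0], T = [1, 2, 3, 4, 5, 6, 7, 8]

Max-flow min-cut theorem verified: both equal 13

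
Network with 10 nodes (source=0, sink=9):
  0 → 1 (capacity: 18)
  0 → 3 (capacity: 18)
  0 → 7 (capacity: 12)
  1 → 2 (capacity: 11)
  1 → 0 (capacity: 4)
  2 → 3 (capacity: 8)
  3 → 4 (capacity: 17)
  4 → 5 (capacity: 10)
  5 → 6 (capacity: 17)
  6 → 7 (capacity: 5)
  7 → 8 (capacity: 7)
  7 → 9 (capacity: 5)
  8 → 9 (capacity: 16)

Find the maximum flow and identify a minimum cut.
Max flow = 12, Min cut edges: (7,8), (7,9)

Maximum flow: 12
Minimum cut: (7,8), (7,9)
Partition: S = [0, 1, 2, 3, 4, 5, 6, 7], T = [8, 9]

Max-flow min-cut theorem verified: both equal 12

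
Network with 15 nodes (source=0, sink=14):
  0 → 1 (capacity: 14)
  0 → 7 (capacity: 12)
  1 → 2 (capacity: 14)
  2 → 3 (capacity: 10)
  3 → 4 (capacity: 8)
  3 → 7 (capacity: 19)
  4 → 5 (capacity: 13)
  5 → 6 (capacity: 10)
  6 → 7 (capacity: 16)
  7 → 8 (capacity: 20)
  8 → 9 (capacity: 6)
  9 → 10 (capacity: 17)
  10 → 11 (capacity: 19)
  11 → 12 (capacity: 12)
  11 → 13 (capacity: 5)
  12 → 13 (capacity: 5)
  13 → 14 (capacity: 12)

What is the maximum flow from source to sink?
Maximum flow = 6

Max flow: 6

Flow assignment:
  0 → 1: 6/14
  1 → 2: 6/14
  2 → 3: 6/10
  3 → 7: 6/19
  7 → 8: 6/20
  8 → 9: 6/6
  9 → 10: 6/17
  10 → 11: 6/19
  11 → 12: 1/12
  11 → 13: 5/5
  12 → 13: 1/5
  13 → 14: 6/12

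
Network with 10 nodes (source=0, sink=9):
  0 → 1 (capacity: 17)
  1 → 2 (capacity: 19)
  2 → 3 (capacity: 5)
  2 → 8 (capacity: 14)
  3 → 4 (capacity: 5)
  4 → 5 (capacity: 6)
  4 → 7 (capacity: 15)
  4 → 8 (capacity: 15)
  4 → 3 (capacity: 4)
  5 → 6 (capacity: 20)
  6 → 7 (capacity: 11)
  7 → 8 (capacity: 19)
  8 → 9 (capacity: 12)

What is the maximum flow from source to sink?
Maximum flow = 12

Max flow: 12

Flow assignment:
  0 → 1: 12/17
  1 → 2: 12/19
  2 → 3: 3/5
  2 → 8: 9/14
  3 → 4: 3/5
  4 → 8: 3/15
  8 → 9: 12/12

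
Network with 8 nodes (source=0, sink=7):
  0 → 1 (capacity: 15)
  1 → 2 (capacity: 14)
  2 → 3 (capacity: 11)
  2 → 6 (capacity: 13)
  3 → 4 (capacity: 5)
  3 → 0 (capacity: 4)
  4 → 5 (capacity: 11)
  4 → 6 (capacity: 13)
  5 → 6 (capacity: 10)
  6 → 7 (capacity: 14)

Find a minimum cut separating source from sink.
Min cut value = 14, edges: (6,7)

Min cut value: 14
Partition: S = [0, 1, 2, 3, 4, 5, 6], T = [7]
Cut edges: (6,7)

By max-flow min-cut theorem, max flow = min cut = 14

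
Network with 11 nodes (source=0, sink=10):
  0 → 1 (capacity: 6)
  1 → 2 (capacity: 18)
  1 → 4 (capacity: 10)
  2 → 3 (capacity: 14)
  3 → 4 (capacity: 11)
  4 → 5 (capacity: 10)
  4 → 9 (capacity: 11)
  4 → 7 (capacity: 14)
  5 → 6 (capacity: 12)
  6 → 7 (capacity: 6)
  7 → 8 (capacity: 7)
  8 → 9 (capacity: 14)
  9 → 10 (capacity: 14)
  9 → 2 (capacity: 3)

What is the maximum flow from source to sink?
Maximum flow = 6

Max flow: 6

Flow assignment:
  0 → 1: 6/6
  1 → 4: 6/10
  4 → 9: 6/11
  9 → 10: 6/14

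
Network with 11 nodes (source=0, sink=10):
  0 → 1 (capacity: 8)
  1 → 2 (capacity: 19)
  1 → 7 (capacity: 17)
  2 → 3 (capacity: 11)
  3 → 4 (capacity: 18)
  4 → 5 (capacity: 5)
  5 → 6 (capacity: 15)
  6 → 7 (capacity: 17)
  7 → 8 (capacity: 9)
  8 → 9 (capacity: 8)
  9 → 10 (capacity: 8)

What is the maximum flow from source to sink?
Maximum flow = 8

Max flow: 8

Flow assignment:
  0 → 1: 8/8
  1 → 7: 8/17
  7 → 8: 8/9
  8 → 9: 8/8
  9 → 10: 8/8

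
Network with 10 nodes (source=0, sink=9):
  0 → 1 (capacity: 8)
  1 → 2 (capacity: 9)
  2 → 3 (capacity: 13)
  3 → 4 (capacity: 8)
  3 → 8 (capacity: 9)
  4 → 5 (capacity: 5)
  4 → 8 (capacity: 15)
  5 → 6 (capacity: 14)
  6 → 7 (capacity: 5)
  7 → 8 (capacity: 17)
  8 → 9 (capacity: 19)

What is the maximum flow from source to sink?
Maximum flow = 8

Max flow: 8

Flow assignment:
  0 → 1: 8/8
  1 → 2: 8/9
  2 → 3: 8/13
  3 → 8: 8/9
  8 → 9: 8/19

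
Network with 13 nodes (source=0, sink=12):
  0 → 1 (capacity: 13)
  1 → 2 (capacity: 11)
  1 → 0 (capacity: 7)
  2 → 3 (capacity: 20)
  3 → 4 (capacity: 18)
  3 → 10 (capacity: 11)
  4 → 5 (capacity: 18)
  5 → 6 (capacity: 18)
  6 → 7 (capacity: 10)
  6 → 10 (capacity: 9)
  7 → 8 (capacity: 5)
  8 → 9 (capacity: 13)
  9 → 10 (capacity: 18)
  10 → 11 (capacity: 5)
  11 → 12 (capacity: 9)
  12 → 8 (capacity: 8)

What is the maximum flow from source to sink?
Maximum flow = 5

Max flow: 5

Flow assignment:
  0 → 1: 5/13
  1 → 2: 5/11
  2 → 3: 5/20
  3 → 10: 5/11
  10 → 11: 5/5
  11 → 12: 5/9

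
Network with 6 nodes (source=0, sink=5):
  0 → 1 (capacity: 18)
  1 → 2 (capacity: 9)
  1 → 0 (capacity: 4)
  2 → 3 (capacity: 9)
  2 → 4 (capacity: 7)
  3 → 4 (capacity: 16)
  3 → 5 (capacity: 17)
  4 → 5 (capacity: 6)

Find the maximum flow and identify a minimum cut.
Max flow = 9, Min cut edges: (1,2)

Maximum flow: 9
Minimum cut: (1,2)
Partition: S = [0, 1], T = [2, 3, 4, 5]

Max-flow min-cut theorem verified: both equal 9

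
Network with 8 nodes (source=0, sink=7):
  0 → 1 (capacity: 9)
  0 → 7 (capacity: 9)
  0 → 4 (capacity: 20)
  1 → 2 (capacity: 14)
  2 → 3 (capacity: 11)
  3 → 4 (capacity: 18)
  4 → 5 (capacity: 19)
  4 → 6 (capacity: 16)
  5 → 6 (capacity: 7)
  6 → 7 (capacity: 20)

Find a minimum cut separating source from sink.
Min cut value = 29, edges: (0,7), (6,7)

Min cut value: 29
Partition: S = [0, 1, 2, 3, 4, 5, 6], T = [7]
Cut edges: (0,7), (6,7)

By max-flow min-cut theorem, max flow = min cut = 29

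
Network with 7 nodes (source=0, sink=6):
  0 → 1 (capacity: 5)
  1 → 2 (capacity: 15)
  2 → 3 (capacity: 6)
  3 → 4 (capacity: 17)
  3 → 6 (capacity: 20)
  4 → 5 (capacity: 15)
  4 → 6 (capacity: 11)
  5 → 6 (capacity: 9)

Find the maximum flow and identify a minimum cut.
Max flow = 5, Min cut edges: (0,1)

Maximum flow: 5
Minimum cut: (0,1)
Partition: S = [0], T = [1, 2, 3, 4, 5, 6]

Max-flow min-cut theorem verified: both equal 5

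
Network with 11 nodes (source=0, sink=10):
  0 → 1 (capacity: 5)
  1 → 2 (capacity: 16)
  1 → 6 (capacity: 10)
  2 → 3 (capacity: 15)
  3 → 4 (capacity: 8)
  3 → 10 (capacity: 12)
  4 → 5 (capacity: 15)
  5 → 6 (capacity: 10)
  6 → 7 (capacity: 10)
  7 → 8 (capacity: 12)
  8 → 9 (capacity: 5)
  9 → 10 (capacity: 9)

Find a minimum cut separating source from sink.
Min cut value = 5, edges: (0,1)

Min cut value: 5
Partition: S = [0], T = [1, 2, 3, 4, 5, 6, 7, 8, 9, 10]
Cut edges: (0,1)

By max-flow min-cut theorem, max flow = min cut = 5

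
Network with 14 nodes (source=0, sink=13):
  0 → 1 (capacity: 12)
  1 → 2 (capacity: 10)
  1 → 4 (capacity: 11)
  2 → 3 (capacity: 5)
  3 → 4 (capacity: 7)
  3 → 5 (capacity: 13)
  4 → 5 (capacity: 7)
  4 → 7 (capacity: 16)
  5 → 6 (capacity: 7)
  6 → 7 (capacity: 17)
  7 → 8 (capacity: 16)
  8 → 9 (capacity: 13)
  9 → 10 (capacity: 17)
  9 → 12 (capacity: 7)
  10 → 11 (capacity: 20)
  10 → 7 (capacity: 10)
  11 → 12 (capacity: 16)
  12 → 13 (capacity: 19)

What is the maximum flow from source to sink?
Maximum flow = 12

Max flow: 12

Flow assignment:
  0 → 1: 12/12
  1 → 2: 1/10
  1 → 4: 11/11
  2 → 3: 1/5
  3 → 4: 1/7
  4 → 7: 12/16
  7 → 8: 12/16
  8 → 9: 12/13
  9 → 10: 5/17
  9 → 12: 7/7
  10 → 11: 5/20
  11 → 12: 5/16
  12 → 13: 12/19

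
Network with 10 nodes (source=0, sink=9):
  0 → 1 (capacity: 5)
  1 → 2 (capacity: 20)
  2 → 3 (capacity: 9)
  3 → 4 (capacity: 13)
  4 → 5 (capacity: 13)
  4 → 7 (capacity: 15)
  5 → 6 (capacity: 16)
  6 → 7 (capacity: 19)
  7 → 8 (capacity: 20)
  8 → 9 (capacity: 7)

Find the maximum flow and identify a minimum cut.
Max flow = 5, Min cut edges: (0,1)

Maximum flow: 5
Minimum cut: (0,1)
Partition: S = [0], T = [1, 2, 3, 4, 5, 6, 7, 8, 9]

Max-flow min-cut theorem verified: both equal 5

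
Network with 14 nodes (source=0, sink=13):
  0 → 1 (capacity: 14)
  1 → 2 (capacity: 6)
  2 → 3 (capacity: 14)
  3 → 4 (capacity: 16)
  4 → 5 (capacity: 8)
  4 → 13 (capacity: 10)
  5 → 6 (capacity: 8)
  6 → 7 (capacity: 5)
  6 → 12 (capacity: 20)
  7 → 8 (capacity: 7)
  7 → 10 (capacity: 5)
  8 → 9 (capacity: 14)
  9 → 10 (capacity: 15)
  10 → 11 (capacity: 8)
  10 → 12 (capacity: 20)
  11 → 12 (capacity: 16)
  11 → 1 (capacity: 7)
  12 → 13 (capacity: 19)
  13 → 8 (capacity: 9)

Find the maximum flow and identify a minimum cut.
Max flow = 6, Min cut edges: (1,2)

Maximum flow: 6
Minimum cut: (1,2)
Partition: S = [0, 1], T = [2, 3, 4, 5, 6, 7, 8, 9, 10, 11, 12, 13]

Max-flow min-cut theorem verified: both equal 6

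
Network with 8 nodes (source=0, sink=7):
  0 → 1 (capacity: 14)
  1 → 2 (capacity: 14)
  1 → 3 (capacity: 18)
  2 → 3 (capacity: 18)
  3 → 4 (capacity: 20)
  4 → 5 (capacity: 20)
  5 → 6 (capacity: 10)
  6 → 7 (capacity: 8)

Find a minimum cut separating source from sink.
Min cut value = 8, edges: (6,7)

Min cut value: 8
Partition: S = [0, 1, 2, 3, 4, 5, 6], T = [7]
Cut edges: (6,7)

By max-flow min-cut theorem, max flow = min cut = 8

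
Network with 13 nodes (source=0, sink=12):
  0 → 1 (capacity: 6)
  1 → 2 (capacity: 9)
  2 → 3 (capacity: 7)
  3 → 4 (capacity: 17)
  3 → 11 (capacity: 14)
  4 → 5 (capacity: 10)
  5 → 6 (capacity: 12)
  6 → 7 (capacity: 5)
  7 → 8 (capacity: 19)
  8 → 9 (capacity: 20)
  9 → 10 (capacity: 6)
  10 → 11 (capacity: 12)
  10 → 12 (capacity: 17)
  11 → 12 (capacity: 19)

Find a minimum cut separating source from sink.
Min cut value = 6, edges: (0,1)

Min cut value: 6
Partition: S = [0], T = [1, 2, 3, 4, 5, 6, 7, 8, 9, 10, 11, 12]
Cut edges: (0,1)

By max-flow min-cut theorem, max flow = min cut = 6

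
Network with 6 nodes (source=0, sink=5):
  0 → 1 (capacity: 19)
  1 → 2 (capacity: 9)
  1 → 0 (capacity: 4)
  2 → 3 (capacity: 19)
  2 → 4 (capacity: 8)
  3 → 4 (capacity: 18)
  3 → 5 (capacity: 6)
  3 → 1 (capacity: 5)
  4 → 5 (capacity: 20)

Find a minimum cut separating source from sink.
Min cut value = 9, edges: (1,2)

Min cut value: 9
Partition: S = [0, 1], T = [2, 3, 4, 5]
Cut edges: (1,2)

By max-flow min-cut theorem, max flow = min cut = 9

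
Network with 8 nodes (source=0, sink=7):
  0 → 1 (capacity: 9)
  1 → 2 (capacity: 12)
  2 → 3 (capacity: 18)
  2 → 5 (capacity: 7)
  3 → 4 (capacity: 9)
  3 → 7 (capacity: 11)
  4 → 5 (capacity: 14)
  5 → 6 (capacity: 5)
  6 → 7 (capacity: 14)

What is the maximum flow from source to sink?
Maximum flow = 9

Max flow: 9

Flow assignment:
  0 → 1: 9/9
  1 → 2: 9/12
  2 → 3: 9/18
  3 → 7: 9/11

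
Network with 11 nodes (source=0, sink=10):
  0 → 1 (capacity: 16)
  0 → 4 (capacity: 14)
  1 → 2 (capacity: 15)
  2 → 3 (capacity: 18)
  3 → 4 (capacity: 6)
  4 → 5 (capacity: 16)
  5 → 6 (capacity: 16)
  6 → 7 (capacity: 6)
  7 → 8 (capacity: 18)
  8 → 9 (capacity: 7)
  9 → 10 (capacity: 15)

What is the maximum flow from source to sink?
Maximum flow = 6

Max flow: 6

Flow assignment:
  0 → 1: 6/16
  1 → 2: 6/15
  2 → 3: 6/18
  3 → 4: 6/6
  4 → 5: 6/16
  5 → 6: 6/16
  6 → 7: 6/6
  7 → 8: 6/18
  8 → 9: 6/7
  9 → 10: 6/15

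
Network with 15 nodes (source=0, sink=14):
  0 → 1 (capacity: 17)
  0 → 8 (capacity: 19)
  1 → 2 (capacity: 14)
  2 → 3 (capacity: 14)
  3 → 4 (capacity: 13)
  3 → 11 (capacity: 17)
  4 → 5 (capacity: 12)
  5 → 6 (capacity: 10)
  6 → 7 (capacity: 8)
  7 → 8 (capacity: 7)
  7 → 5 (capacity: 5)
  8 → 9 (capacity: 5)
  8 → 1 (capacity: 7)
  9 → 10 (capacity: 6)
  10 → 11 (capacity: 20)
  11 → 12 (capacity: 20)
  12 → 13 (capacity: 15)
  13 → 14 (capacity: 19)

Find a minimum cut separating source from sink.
Min cut value = 15, edges: (12,13)

Min cut value: 15
Partition: S = [0, 1, 2, 3, 4, 5, 6, 7, 8, 9, 10, 11, 12], T = [13, 14]
Cut edges: (12,13)

By max-flow min-cut theorem, max flow = min cut = 15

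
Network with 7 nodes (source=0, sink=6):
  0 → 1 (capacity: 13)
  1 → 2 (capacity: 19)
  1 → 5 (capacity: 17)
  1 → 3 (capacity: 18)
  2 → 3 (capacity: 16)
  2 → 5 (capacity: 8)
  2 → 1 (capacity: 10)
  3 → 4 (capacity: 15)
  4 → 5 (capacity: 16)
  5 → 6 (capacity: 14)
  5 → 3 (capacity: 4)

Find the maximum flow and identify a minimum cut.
Max flow = 13, Min cut edges: (0,1)

Maximum flow: 13
Minimum cut: (0,1)
Partition: S = [0], T = [1, 2, 3, 4, 5, 6]

Max-flow min-cut theorem verified: both equal 13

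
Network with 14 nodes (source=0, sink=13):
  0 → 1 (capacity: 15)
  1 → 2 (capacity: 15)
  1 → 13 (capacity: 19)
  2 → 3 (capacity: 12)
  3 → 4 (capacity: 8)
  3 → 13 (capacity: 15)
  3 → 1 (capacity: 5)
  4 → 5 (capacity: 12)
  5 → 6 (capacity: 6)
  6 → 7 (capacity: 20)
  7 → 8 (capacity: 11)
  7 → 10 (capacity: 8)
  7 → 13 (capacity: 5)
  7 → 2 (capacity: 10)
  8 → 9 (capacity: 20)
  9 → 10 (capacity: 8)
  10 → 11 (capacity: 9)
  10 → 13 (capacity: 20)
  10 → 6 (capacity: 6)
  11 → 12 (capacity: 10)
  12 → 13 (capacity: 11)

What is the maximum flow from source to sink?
Maximum flow = 15

Max flow: 15

Flow assignment:
  0 → 1: 15/15
  1 → 13: 15/19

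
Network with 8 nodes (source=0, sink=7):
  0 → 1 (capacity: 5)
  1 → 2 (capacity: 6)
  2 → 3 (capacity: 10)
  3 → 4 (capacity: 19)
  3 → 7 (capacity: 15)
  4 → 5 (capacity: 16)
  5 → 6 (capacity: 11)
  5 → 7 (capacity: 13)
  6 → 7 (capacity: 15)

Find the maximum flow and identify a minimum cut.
Max flow = 5, Min cut edges: (0,1)

Maximum flow: 5
Minimum cut: (0,1)
Partition: S = [0], T = [1, 2, 3, 4, 5, 6, 7]

Max-flow min-cut theorem verified: both equal 5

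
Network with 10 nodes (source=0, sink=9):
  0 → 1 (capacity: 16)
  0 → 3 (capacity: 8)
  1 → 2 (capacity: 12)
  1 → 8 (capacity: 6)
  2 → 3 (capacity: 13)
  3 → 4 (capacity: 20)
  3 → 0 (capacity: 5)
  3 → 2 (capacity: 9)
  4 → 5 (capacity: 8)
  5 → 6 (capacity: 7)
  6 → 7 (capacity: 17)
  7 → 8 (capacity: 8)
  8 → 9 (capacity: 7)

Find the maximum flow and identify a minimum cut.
Max flow = 7, Min cut edges: (8,9)

Maximum flow: 7
Minimum cut: (8,9)
Partition: S = [0, 1, 2, 3, 4, 5, 6, 7, 8], T = [9]

Max-flow min-cut theorem verified: both equal 7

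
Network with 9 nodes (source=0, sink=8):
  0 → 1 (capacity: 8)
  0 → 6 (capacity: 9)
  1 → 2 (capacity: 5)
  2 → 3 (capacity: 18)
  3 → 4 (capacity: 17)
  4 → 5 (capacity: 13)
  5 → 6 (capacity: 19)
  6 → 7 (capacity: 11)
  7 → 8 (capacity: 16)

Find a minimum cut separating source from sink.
Min cut value = 11, edges: (6,7)

Min cut value: 11
Partition: S = [0, 1, 2, 3, 4, 5, 6], T = [7, 8]
Cut edges: (6,7)

By max-flow min-cut theorem, max flow = min cut = 11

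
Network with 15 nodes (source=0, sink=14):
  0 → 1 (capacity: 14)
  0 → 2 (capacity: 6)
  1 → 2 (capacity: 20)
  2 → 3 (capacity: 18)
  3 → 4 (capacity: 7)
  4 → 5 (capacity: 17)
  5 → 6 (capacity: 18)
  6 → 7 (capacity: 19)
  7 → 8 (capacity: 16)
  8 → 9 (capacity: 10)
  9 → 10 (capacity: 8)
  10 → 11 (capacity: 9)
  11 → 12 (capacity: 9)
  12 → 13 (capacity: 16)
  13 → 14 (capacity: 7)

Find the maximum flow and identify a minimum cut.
Max flow = 7, Min cut edges: (13,14)

Maximum flow: 7
Minimum cut: (13,14)
Partition: S = [0, 1, 2, 3, 4, 5, 6, 7, 8, 9, 10, 11, 12, 13], T = [14]

Max-flow min-cut theorem verified: both equal 7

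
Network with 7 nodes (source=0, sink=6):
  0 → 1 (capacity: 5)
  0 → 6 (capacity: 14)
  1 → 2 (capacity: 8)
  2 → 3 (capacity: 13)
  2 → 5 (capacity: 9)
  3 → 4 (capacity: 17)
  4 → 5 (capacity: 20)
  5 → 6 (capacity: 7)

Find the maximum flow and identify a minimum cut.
Max flow = 19, Min cut edges: (0,1), (0,6)

Maximum flow: 19
Minimum cut: (0,1), (0,6)
Partition: S = [0], T = [1, 2, 3, 4, 5, 6]

Max-flow min-cut theorem verified: both equal 19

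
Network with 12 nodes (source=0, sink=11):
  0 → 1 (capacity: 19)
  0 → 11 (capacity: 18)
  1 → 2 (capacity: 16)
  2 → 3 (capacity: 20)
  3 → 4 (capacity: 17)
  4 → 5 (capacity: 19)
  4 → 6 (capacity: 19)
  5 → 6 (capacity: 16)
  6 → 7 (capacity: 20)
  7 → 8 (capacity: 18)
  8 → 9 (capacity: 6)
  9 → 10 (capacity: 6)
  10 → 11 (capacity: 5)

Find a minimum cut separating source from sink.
Min cut value = 23, edges: (0,11), (10,11)

Min cut value: 23
Partition: S = [0, 1, 2, 3, 4, 5, 6, 7, 8, 9, 10], T = [11]
Cut edges: (0,11), (10,11)

By max-flow min-cut theorem, max flow = min cut = 23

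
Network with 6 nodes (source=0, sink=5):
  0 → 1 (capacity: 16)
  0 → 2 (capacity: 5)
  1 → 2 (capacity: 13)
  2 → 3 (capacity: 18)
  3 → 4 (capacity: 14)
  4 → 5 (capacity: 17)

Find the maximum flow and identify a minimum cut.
Max flow = 14, Min cut edges: (3,4)

Maximum flow: 14
Minimum cut: (3,4)
Partition: S = [0, 1, 2, 3], T = [4, 5]

Max-flow min-cut theorem verified: both equal 14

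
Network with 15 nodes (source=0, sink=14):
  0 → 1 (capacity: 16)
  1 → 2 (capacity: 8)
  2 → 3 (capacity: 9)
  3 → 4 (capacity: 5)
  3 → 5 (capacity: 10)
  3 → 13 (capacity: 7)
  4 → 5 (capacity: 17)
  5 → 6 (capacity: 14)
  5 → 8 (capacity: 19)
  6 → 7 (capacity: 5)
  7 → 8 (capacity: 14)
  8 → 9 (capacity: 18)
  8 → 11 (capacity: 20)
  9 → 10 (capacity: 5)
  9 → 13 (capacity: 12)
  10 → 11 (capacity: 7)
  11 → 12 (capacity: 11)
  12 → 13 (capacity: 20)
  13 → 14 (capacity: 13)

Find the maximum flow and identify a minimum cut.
Max flow = 8, Min cut edges: (1,2)

Maximum flow: 8
Minimum cut: (1,2)
Partition: S = [0, 1], T = [2, 3, 4, 5, 6, 7, 8, 9, 10, 11, 12, 13, 14]

Max-flow min-cut theorem verified: both equal 8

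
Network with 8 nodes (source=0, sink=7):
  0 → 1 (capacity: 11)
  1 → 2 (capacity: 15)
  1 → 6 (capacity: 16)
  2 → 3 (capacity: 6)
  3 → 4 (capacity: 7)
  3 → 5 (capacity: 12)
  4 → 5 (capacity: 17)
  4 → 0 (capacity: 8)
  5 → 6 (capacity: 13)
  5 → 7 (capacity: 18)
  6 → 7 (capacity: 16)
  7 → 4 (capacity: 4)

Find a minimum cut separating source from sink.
Min cut value = 11, edges: (0,1)

Min cut value: 11
Partition: S = [0], T = [1, 2, 3, 4, 5, 6, 7]
Cut edges: (0,1)

By max-flow min-cut theorem, max flow = min cut = 11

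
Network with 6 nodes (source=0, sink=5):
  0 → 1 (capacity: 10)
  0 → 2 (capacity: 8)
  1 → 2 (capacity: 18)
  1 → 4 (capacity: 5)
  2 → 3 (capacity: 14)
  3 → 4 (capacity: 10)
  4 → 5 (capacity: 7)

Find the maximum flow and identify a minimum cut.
Max flow = 7, Min cut edges: (4,5)

Maximum flow: 7
Minimum cut: (4,5)
Partition: S = [0, 1, 2, 3, 4], T = [5]

Max-flow min-cut theorem verified: both equal 7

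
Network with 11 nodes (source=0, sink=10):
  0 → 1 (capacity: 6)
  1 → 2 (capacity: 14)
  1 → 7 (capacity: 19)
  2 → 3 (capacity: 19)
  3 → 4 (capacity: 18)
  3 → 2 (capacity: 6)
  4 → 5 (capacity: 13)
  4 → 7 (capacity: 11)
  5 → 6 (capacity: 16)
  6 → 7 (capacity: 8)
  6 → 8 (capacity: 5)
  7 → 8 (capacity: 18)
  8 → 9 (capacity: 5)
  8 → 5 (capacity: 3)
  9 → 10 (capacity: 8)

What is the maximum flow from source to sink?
Maximum flow = 5

Max flow: 5

Flow assignment:
  0 → 1: 5/6
  1 → 7: 5/19
  7 → 8: 5/18
  8 → 9: 5/5
  9 → 10: 5/8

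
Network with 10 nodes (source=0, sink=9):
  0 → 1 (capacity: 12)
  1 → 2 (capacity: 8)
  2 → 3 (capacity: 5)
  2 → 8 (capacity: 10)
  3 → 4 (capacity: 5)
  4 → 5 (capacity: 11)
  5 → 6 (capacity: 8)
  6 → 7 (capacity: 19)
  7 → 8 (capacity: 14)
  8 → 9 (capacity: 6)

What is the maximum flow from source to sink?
Maximum flow = 6

Max flow: 6

Flow assignment:
  0 → 1: 6/12
  1 → 2: 6/8
  2 → 8: 6/10
  8 → 9: 6/6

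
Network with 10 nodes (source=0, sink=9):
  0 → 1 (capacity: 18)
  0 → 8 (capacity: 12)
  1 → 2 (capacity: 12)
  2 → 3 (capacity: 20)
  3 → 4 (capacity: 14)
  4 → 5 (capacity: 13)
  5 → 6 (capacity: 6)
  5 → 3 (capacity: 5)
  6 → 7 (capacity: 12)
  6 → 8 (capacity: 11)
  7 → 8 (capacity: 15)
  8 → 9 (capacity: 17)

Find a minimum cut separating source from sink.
Min cut value = 17, edges: (8,9)

Min cut value: 17
Partition: S = [0, 1, 2, 3, 4, 5, 6, 7, 8], T = [9]
Cut edges: (8,9)

By max-flow min-cut theorem, max flow = min cut = 17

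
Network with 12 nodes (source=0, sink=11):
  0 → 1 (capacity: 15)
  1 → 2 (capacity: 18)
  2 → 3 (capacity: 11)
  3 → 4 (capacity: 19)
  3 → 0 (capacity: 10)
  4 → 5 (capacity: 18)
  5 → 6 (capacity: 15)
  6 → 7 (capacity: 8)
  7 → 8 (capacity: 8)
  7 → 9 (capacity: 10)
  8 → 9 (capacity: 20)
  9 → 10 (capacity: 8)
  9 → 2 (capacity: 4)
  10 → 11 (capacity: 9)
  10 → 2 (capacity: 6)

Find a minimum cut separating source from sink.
Min cut value = 8, edges: (9,10)

Min cut value: 8
Partition: S = [0, 1, 2, 3, 4, 5, 6, 7, 8, 9], T = [10, 11]
Cut edges: (9,10)

By max-flow min-cut theorem, max flow = min cut = 8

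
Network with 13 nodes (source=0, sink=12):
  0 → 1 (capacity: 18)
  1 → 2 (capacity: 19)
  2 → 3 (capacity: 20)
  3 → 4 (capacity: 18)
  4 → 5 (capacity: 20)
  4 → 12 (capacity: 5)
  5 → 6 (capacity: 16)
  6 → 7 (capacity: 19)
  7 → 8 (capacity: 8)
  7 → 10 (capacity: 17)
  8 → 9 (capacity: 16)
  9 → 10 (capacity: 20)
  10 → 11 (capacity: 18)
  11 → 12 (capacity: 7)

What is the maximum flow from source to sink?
Maximum flow = 12

Max flow: 12

Flow assignment:
  0 → 1: 12/18
  1 → 2: 12/19
  2 → 3: 12/20
  3 → 4: 12/18
  4 → 5: 7/20
  4 → 12: 5/5
  5 → 6: 7/16
  6 → 7: 7/19
  7 → 10: 7/17
  10 → 11: 7/18
  11 → 12: 7/7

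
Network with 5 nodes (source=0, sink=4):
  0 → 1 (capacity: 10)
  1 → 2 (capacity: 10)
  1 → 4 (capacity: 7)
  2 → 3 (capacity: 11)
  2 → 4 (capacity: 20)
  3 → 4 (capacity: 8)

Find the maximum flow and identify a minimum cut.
Max flow = 10, Min cut edges: (0,1)

Maximum flow: 10
Minimum cut: (0,1)
Partition: S = [0], T = [1, 2, 3, 4]

Max-flow min-cut theorem verified: both equal 10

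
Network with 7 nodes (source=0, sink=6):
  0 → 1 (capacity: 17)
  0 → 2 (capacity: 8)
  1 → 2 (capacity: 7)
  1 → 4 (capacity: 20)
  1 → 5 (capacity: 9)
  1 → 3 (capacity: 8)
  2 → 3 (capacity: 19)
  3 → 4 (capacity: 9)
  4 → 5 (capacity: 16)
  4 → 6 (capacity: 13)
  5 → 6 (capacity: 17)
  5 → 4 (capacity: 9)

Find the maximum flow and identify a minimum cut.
Max flow = 25, Min cut edges: (0,1), (0,2)

Maximum flow: 25
Minimum cut: (0,1), (0,2)
Partition: S = [0], T = [1, 2, 3, 4, 5, 6]

Max-flow min-cut theorem verified: both equal 25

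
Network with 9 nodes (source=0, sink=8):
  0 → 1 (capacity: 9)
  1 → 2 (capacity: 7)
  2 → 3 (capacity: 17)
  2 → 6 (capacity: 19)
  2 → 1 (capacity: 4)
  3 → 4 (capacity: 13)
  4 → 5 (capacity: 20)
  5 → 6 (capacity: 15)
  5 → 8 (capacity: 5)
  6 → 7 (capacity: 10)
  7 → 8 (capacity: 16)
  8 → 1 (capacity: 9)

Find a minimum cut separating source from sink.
Min cut value = 7, edges: (1,2)

Min cut value: 7
Partition: S = [0, 1], T = [2, 3, 4, 5, 6, 7, 8]
Cut edges: (1,2)

By max-flow min-cut theorem, max flow = min cut = 7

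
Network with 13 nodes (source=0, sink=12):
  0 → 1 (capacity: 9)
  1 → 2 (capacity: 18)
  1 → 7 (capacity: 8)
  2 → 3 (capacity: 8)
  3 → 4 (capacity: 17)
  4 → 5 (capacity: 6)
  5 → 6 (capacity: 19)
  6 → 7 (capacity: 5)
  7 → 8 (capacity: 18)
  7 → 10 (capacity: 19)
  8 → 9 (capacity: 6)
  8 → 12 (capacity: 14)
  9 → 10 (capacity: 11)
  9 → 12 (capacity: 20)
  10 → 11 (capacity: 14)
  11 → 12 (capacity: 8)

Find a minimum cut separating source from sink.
Min cut value = 9, edges: (0,1)

Min cut value: 9
Partition: S = [0], T = [1, 2, 3, 4, 5, 6, 7, 8, 9, 10, 11, 12]
Cut edges: (0,1)

By max-flow min-cut theorem, max flow = min cut = 9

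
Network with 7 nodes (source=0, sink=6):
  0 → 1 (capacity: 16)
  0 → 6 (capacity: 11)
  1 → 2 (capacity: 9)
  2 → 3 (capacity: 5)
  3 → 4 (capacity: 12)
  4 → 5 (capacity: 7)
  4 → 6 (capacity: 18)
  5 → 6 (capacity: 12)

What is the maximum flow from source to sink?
Maximum flow = 16

Max flow: 16

Flow assignment:
  0 → 1: 5/16
  0 → 6: 11/11
  1 → 2: 5/9
  2 → 3: 5/5
  3 → 4: 5/12
  4 → 6: 5/18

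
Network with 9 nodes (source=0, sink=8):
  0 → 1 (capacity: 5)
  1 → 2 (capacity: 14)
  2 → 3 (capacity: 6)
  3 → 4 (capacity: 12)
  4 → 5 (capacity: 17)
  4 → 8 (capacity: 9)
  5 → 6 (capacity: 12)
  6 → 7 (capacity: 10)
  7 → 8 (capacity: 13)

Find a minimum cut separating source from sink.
Min cut value = 5, edges: (0,1)

Min cut value: 5
Partition: S = [0], T = [1, 2, 3, 4, 5, 6, 7, 8]
Cut edges: (0,1)

By max-flow min-cut theorem, max flow = min cut = 5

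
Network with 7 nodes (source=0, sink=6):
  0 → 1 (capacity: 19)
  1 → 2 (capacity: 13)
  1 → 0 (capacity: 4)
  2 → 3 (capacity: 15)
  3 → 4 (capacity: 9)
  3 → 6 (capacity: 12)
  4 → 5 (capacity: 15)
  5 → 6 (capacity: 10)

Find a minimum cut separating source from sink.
Min cut value = 13, edges: (1,2)

Min cut value: 13
Partition: S = [0, 1], T = [2, 3, 4, 5, 6]
Cut edges: (1,2)

By max-flow min-cut theorem, max flow = min cut = 13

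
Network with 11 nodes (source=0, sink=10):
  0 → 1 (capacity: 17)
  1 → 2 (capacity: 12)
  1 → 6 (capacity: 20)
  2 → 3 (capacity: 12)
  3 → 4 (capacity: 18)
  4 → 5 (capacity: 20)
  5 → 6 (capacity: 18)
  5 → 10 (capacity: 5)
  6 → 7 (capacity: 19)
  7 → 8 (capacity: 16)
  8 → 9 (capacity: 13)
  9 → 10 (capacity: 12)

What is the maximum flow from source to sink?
Maximum flow = 17

Max flow: 17

Flow assignment:
  0 → 1: 17/17
  1 → 2: 5/12
  1 → 6: 12/20
  2 → 3: 5/12
  3 → 4: 5/18
  4 → 5: 5/20
  5 → 10: 5/5
  6 → 7: 12/19
  7 → 8: 12/16
  8 → 9: 12/13
  9 → 10: 12/12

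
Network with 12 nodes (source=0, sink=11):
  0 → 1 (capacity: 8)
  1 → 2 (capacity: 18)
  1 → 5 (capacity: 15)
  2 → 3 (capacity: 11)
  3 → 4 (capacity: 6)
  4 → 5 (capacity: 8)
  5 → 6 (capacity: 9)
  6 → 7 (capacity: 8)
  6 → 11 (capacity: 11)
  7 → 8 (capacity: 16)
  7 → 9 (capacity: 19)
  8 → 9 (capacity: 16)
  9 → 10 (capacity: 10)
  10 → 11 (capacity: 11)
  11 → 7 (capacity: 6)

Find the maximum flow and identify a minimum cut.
Max flow = 8, Min cut edges: (0,1)

Maximum flow: 8
Minimum cut: (0,1)
Partition: S = [0], T = [1, 2, 3, 4, 5, 6, 7, 8, 9, 10, 11]

Max-flow min-cut theorem verified: both equal 8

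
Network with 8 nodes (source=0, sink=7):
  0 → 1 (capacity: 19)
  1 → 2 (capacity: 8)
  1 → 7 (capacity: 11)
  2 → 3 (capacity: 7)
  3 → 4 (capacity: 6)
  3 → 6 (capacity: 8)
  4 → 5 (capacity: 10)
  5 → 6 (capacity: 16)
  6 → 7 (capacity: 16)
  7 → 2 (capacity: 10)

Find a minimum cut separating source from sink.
Min cut value = 18, edges: (1,7), (2,3)

Min cut value: 18
Partition: S = [0, 1, 2], T = [3, 4, 5, 6, 7]
Cut edges: (1,7), (2,3)

By max-flow min-cut theorem, max flow = min cut = 18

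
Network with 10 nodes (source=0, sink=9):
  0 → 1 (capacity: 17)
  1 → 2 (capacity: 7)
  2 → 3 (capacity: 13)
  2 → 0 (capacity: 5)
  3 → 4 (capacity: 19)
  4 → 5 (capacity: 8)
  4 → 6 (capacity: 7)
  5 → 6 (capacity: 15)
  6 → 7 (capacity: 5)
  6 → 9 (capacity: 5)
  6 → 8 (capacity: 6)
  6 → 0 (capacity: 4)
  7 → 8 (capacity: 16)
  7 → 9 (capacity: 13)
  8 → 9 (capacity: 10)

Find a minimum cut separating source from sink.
Min cut value = 7, edges: (1,2)

Min cut value: 7
Partition: S = [0, 1], T = [2, 3, 4, 5, 6, 7, 8, 9]
Cut edges: (1,2)

By max-flow min-cut theorem, max flow = min cut = 7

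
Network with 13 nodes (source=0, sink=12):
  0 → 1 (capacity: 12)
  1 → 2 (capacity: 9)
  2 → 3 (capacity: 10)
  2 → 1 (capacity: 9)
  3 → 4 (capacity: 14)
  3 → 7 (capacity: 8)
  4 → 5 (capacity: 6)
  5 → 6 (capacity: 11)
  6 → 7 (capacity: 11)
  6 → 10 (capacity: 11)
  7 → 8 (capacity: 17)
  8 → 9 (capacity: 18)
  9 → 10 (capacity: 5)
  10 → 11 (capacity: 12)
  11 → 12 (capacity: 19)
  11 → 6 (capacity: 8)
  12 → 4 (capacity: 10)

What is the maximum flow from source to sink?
Maximum flow = 9

Max flow: 9

Flow assignment:
  0 → 1: 9/12
  1 → 2: 9/9
  2 → 3: 9/10
  3 → 4: 6/14
  3 → 7: 3/8
  4 → 5: 6/6
  5 → 6: 6/11
  6 → 10: 6/11
  7 → 8: 3/17
  8 → 9: 3/18
  9 → 10: 3/5
  10 → 11: 9/12
  11 → 12: 9/19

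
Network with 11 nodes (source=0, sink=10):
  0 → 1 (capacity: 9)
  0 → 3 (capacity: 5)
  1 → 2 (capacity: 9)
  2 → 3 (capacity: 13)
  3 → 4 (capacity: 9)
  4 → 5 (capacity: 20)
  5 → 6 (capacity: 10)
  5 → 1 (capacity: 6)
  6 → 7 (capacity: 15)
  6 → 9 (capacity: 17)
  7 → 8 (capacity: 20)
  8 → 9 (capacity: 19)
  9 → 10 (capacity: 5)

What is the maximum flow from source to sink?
Maximum flow = 5

Max flow: 5

Flow assignment:
  0 → 1: 5/9
  1 → 2: 9/9
  2 → 3: 9/13
  3 → 4: 9/9
  4 → 5: 9/20
  5 → 6: 5/10
  5 → 1: 4/6
  6 → 9: 5/17
  9 → 10: 5/5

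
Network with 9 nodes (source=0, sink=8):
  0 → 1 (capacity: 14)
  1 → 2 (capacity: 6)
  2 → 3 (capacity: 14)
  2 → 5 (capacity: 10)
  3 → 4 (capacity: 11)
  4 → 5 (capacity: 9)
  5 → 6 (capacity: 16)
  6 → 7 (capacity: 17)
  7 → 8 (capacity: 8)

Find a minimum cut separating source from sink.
Min cut value = 6, edges: (1,2)

Min cut value: 6
Partition: S = [0, 1], T = [2, 3, 4, 5, 6, 7, 8]
Cut edges: (1,2)

By max-flow min-cut theorem, max flow = min cut = 6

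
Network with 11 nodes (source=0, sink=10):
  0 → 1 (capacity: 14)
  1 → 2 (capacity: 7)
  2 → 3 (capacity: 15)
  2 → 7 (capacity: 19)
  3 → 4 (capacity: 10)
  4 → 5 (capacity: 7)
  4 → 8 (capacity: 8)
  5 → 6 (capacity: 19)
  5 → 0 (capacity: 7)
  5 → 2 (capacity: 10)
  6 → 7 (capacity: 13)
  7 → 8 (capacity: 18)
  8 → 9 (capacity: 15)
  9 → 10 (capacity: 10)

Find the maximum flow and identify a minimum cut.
Max flow = 7, Min cut edges: (1,2)

Maximum flow: 7
Minimum cut: (1,2)
Partition: S = [0, 1], T = [2, 3, 4, 5, 6, 7, 8, 9, 10]

Max-flow min-cut theorem verified: both equal 7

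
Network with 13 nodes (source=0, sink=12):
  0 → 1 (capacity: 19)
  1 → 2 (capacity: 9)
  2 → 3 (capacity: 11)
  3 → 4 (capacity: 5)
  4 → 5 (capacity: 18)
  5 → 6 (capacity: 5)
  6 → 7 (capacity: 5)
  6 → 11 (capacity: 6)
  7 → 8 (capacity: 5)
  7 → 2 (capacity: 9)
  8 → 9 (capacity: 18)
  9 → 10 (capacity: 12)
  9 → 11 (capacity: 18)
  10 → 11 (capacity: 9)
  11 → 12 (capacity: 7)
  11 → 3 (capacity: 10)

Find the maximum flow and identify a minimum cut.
Max flow = 5, Min cut edges: (5,6)

Maximum flow: 5
Minimum cut: (5,6)
Partition: S = [0, 1, 2, 3, 4, 5], T = [6, 7, 8, 9, 10, 11, 12]

Max-flow min-cut theorem verified: both equal 5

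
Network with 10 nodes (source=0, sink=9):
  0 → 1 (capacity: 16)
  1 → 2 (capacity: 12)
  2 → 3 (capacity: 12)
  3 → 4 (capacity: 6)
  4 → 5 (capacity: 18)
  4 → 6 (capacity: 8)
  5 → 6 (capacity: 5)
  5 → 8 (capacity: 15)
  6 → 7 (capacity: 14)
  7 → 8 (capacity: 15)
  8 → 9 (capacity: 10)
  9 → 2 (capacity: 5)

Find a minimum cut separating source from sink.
Min cut value = 6, edges: (3,4)

Min cut value: 6
Partition: S = [0, 1, 2, 3], T = [4, 5, 6, 7, 8, 9]
Cut edges: (3,4)

By max-flow min-cut theorem, max flow = min cut = 6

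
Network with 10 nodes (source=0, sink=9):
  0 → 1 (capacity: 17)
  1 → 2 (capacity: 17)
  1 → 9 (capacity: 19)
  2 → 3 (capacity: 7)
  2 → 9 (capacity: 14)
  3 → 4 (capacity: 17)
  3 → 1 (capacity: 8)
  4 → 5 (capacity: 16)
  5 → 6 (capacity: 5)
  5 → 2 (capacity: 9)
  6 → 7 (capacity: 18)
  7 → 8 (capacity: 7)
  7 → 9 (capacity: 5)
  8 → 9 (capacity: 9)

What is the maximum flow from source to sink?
Maximum flow = 17

Max flow: 17

Flow assignment:
  0 → 1: 17/17
  1 → 9: 17/19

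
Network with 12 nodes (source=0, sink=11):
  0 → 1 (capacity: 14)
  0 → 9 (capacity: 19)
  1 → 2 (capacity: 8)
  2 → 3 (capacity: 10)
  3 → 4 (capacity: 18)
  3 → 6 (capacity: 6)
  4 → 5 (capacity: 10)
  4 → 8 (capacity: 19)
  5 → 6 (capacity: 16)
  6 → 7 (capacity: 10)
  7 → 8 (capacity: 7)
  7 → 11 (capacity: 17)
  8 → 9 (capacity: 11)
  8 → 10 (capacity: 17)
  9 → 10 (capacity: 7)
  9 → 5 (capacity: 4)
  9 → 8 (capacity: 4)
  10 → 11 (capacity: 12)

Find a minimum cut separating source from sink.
Min cut value = 22, edges: (6,7), (10,11)

Min cut value: 22
Partition: S = [0, 1, 2, 3, 4, 5, 6, 8, 9, 10], T = [7, 11]
Cut edges: (6,7), (10,11)

By max-flow min-cut theorem, max flow = min cut = 22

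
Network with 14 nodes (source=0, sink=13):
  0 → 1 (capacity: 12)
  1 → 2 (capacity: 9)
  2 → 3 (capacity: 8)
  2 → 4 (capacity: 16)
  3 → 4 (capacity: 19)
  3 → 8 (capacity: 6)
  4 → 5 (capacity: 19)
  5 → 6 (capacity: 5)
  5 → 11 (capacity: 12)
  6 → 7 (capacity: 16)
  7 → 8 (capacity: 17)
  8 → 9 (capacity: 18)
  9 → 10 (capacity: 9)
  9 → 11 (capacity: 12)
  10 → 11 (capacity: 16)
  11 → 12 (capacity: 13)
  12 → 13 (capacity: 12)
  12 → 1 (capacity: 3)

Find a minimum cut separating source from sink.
Min cut value = 9, edges: (1,2)

Min cut value: 9
Partition: S = [0, 1], T = [2, 3, 4, 5, 6, 7, 8, 9, 10, 11, 12, 13]
Cut edges: (1,2)

By max-flow min-cut theorem, max flow = min cut = 9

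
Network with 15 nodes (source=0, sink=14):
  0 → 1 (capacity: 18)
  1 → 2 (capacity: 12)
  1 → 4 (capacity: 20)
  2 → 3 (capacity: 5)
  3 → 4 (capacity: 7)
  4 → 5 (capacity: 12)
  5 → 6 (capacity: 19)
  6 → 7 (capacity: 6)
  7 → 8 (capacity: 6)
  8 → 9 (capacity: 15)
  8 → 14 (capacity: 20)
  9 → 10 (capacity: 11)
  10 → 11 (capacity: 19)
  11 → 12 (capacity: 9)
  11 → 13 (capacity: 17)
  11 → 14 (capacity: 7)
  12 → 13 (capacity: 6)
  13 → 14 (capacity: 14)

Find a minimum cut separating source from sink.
Min cut value = 6, edges: (7,8)

Min cut value: 6
Partition: S = [0, 1, 2, 3, 4, 5, 6, 7], T = [8, 9, 10, 11, 12, 13, 14]
Cut edges: (7,8)

By max-flow min-cut theorem, max flow = min cut = 6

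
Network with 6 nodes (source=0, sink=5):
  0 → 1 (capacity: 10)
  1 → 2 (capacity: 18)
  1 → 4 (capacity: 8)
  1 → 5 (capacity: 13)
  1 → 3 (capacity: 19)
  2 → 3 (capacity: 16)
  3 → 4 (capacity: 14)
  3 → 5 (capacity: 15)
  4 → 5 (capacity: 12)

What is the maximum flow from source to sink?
Maximum flow = 10

Max flow: 10

Flow assignment:
  0 → 1: 10/10
  1 → 5: 10/13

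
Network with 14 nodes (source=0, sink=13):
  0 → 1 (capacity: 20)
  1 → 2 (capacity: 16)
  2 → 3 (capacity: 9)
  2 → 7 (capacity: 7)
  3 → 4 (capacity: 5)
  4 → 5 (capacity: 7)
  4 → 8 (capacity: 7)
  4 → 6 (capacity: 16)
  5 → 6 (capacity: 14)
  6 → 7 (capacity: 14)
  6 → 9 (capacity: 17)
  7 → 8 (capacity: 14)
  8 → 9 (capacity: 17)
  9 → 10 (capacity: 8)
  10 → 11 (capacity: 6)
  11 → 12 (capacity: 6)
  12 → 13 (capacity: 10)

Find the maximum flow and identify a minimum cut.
Max flow = 6, Min cut edges: (11,12)

Maximum flow: 6
Minimum cut: (11,12)
Partition: S = [0, 1, 2, 3, 4, 5, 6, 7, 8, 9, 10, 11], T = [12, 13]

Max-flow min-cut theorem verified: both equal 6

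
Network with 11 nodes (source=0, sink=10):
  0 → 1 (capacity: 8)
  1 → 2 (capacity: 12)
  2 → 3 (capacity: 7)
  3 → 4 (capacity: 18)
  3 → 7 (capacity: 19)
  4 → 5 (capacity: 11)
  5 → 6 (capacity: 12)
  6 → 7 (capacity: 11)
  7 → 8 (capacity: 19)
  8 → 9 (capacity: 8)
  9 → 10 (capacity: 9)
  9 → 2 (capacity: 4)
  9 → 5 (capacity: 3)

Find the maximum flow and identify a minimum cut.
Max flow = 7, Min cut edges: (2,3)

Maximum flow: 7
Minimum cut: (2,3)
Partition: S = [0, 1, 2], T = [3, 4, 5, 6, 7, 8, 9, 10]

Max-flow min-cut theorem verified: both equal 7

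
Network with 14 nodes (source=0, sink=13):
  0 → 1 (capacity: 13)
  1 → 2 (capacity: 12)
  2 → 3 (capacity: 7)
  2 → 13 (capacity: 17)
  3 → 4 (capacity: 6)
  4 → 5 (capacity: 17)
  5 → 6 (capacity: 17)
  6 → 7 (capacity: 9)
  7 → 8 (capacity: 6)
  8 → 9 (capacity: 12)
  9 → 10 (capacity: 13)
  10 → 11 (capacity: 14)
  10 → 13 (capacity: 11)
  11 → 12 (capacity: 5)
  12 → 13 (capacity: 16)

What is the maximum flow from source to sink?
Maximum flow = 12

Max flow: 12

Flow assignment:
  0 → 1: 12/13
  1 → 2: 12/12
  2 → 13: 12/17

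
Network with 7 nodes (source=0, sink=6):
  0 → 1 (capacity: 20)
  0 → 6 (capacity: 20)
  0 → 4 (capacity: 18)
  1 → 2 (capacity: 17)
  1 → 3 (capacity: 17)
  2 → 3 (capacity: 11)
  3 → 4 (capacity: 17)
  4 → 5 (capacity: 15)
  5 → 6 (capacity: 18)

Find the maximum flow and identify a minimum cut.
Max flow = 35, Min cut edges: (0,6), (4,5)

Maximum flow: 35
Minimum cut: (0,6), (4,5)
Partition: S = [0, 1, 2, 3, 4], T = [5, 6]

Max-flow min-cut theorem verified: both equal 35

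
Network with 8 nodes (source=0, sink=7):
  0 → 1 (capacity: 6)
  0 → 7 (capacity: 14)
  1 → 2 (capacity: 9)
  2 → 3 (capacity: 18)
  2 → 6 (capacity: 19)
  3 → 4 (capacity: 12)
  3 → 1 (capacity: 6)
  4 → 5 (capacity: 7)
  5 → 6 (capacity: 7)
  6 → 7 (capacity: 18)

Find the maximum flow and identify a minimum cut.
Max flow = 20, Min cut edges: (0,1), (0,7)

Maximum flow: 20
Minimum cut: (0,1), (0,7)
Partition: S = [0], T = [1, 2, 3, 4, 5, 6, 7]

Max-flow min-cut theorem verified: both equal 20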